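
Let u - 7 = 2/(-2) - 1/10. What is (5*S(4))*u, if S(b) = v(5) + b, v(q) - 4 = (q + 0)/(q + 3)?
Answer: 4071/16 ≈ 254.44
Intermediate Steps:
u = 59/10 (u = 7 + (2/(-2) - 1/10) = 7 + (2*(-1/2) - 1*1/10) = 7 + (-1 - 1/10) = 7 - 11/10 = 59/10 ≈ 5.9000)
v(q) = 4 + q/(3 + q) (v(q) = 4 + (q + 0)/(q + 3) = 4 + q/(3 + q))
S(b) = 37/8 + b (S(b) = (12 + 5*5)/(3 + 5) + b = (12 + 25)/8 + b = (1/8)*37 + b = 37/8 + b)
(5*S(4))*u = (5*(37/8 + 4))*(59/10) = (5*(69/8))*(59/10) = (345/8)*(59/10) = 4071/16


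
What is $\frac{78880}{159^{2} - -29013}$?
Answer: $\frac{39440}{27147} \approx 1.4528$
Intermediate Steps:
$\frac{78880}{159^{2} - -29013} = \frac{78880}{25281 + 29013} = \frac{78880}{54294} = 78880 \cdot \frac{1}{54294} = \frac{39440}{27147}$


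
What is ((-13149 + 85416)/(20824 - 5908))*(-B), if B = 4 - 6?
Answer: 24089/2486 ≈ 9.6899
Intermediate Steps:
B = -2
((-13149 + 85416)/(20824 - 5908))*(-B) = ((-13149 + 85416)/(20824 - 5908))*(-1*(-2)) = (72267/14916)*2 = (72267*(1/14916))*2 = (24089/4972)*2 = 24089/2486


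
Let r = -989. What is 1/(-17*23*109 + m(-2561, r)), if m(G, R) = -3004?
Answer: -1/45623 ≈ -2.1919e-5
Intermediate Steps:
1/(-17*23*109 + m(-2561, r)) = 1/(-17*23*109 - 3004) = 1/(-391*109 - 3004) = 1/(-42619 - 3004) = 1/(-45623) = -1/45623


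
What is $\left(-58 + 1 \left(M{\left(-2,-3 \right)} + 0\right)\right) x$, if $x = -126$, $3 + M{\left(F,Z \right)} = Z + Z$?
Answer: $8442$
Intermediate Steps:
$M{\left(F,Z \right)} = -3 + 2 Z$ ($M{\left(F,Z \right)} = -3 + \left(Z + Z\right) = -3 + 2 Z$)
$\left(-58 + 1 \left(M{\left(-2,-3 \right)} + 0\right)\right) x = \left(-58 + 1 \left(\left(-3 + 2 \left(-3\right)\right) + 0\right)\right) \left(-126\right) = \left(-58 + 1 \left(\left(-3 - 6\right) + 0\right)\right) \left(-126\right) = \left(-58 + 1 \left(-9 + 0\right)\right) \left(-126\right) = \left(-58 + 1 \left(-9\right)\right) \left(-126\right) = \left(-58 - 9\right) \left(-126\right) = \left(-67\right) \left(-126\right) = 8442$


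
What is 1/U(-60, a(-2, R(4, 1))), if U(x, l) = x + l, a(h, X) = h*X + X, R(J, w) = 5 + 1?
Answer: -1/66 ≈ -0.015152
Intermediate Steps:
R(J, w) = 6
a(h, X) = X + X*h (a(h, X) = X*h + X = X + X*h)
U(x, l) = l + x
1/U(-60, a(-2, R(4, 1))) = 1/(6*(1 - 2) - 60) = 1/(6*(-1) - 60) = 1/(-6 - 60) = 1/(-66) = -1/66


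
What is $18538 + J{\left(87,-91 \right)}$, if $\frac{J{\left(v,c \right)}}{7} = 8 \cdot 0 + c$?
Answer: $17901$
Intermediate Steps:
$J{\left(v,c \right)} = 7 c$ ($J{\left(v,c \right)} = 7 \left(8 \cdot 0 + c\right) = 7 \left(0 + c\right) = 7 c$)
$18538 + J{\left(87,-91 \right)} = 18538 + 7 \left(-91\right) = 18538 - 637 = 17901$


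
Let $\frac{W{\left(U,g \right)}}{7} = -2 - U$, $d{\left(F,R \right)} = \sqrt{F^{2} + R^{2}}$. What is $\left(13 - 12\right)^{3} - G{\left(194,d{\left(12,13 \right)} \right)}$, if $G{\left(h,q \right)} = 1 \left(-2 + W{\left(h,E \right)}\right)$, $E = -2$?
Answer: $1375$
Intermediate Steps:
$W{\left(U,g \right)} = -14 - 7 U$ ($W{\left(U,g \right)} = 7 \left(-2 - U\right) = -14 - 7 U$)
$G{\left(h,q \right)} = -16 - 7 h$ ($G{\left(h,q \right)} = 1 \left(-2 - \left(14 + 7 h\right)\right) = 1 \left(-16 - 7 h\right) = -16 - 7 h$)
$\left(13 - 12\right)^{3} - G{\left(194,d{\left(12,13 \right)} \right)} = \left(13 - 12\right)^{3} - \left(-16 - 1358\right) = 1^{3} - -1374 = 1 + 1374 = 1375$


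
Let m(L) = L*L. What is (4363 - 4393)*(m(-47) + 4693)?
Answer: -207060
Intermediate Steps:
m(L) = L²
(4363 - 4393)*(m(-47) + 4693) = (4363 - 4393)*((-47)² + 4693) = -30*(2209 + 4693) = -30*6902 = -207060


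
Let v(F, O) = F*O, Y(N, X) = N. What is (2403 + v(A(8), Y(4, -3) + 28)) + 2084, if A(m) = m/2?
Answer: 4615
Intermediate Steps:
A(m) = m/2 (A(m) = m*(½) = m/2)
(2403 + v(A(8), Y(4, -3) + 28)) + 2084 = (2403 + ((½)*8)*(4 + 28)) + 2084 = (2403 + 4*32) + 2084 = (2403 + 128) + 2084 = 2531 + 2084 = 4615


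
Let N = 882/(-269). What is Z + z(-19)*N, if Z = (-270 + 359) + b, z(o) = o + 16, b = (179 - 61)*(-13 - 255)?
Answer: -8480269/269 ≈ -31525.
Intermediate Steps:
b = -31624 (b = 118*(-268) = -31624)
z(o) = 16 + o
N = -882/269 (N = 882*(-1/269) = -882/269 ≈ -3.2788)
Z = -31535 (Z = (-270 + 359) - 31624 = 89 - 31624 = -31535)
Z + z(-19)*N = -31535 + (16 - 19)*(-882/269) = -31535 - 3*(-882/269) = -31535 + 2646/269 = -8480269/269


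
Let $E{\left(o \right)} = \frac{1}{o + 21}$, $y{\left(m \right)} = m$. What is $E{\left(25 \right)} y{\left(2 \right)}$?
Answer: $\frac{1}{23} \approx 0.043478$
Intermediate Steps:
$E{\left(o \right)} = \frac{1}{21 + o}$
$E{\left(25 \right)} y{\left(2 \right)} = \frac{1}{21 + 25} \cdot 2 = \frac{1}{46} \cdot 2 = \frac{1}{23}$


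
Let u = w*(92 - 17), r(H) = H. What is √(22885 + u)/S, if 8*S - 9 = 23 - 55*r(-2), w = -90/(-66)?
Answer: 8*√695365/781 ≈ 8.5417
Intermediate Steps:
w = 15/11 (w = -90*(-1/66) = 15/11 ≈ 1.3636)
u = 1125/11 (u = 15*(92 - 17)/11 = (15/11)*75 = 1125/11 ≈ 102.27)
S = 71/4 (S = 9/8 + (23 - 55*(-2))/8 = 9/8 + (23 + 110)/8 = 9/8 + (⅛)*133 = 9/8 + 133/8 = 71/4 ≈ 17.750)
√(22885 + u)/S = √(22885 + 1125/11)/(71/4) = √(252860/11)*(4/71) = (2*√695365/11)*(4/71) = 8*√695365/781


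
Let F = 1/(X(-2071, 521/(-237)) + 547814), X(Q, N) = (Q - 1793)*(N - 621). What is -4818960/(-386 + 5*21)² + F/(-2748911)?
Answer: -3093312651803007302719/50685430113347437430 ≈ -61.030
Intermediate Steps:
X(Q, N) = (-1793 + Q)*(-621 + N)
F = 79/233512330 (F = 1/((1113453 - 934153/(-237) - 621*(-2071) + (521/(-237))*(-2071)) + 547814) = 1/((1113453 - 934153*(-1)/237 + 1286091 + (521*(-1/237))*(-2071)) + 547814) = 1/((1113453 - 1793*(-521/237) + 1286091 - 521/237*(-2071)) + 547814) = 1/((1113453 + 934153/237 + 1286091 + 1078991/237) + 547814) = 1/(190235024/79 + 547814) = 1/(233512330/79) = 79/233512330 ≈ 3.3831e-7)
-4818960/(-386 + 5*21)² + F/(-2748911) = -4818960/(-386 + 5*21)² + (79/233512330)/(-2748911) = -4818960/(-386 + 105)² + (79/233512330)*(-1/2748911) = -4818960/((-281)²) - 79/641904612572630 = -4818960/78961 - 79/641904612572630 = -3093312651803007302719/50685430113347437430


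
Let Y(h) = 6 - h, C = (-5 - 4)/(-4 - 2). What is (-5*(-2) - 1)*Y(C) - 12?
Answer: 57/2 ≈ 28.500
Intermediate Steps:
C = 3/2 (C = -9/(-6) = -9*(-1/6) = 3/2 ≈ 1.5000)
(-5*(-2) - 1)*Y(C) - 12 = (-5*(-2) - 1)*(6 - 1*3/2) - 12 = (10 - 1)*(6 - 3/2) - 12 = 9*(9/2) - 12 = 81/2 - 12 = 57/2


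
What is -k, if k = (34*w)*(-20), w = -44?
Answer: -29920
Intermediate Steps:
k = 29920 (k = (34*(-44))*(-20) = -1496*(-20) = 29920)
-k = -1*29920 = -29920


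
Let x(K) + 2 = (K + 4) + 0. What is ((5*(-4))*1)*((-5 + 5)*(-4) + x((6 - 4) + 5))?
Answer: -180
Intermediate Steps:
x(K) = 2 + K (x(K) = -2 + ((K + 4) + 0) = -2 + ((4 + K) + 0) = -2 + (4 + K) = 2 + K)
((5*(-4))*1)*((-5 + 5)*(-4) + x((6 - 4) + 5)) = ((5*(-4))*1)*((-5 + 5)*(-4) + (2 + ((6 - 4) + 5))) = (-20*1)*(0*(-4) + (2 + (2 + 5))) = -20*(0 + (2 + 7)) = -20*(0 + 9) = -20*9 = -180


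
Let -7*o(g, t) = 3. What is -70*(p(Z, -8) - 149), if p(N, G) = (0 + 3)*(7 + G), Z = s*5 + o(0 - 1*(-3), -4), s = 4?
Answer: 10640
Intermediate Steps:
o(g, t) = -3/7 (o(g, t) = -⅐*3 = -3/7)
Z = 137/7 (Z = 4*5 - 3/7 = 20 - 3/7 = 137/7 ≈ 19.571)
p(N, G) = 21 + 3*G (p(N, G) = 3*(7 + G) = 21 + 3*G)
-70*(p(Z, -8) - 149) = -70*((21 + 3*(-8)) - 149) = -70*((21 - 24) - 149) = -70*(-3 - 149) = -70*(-152) = 10640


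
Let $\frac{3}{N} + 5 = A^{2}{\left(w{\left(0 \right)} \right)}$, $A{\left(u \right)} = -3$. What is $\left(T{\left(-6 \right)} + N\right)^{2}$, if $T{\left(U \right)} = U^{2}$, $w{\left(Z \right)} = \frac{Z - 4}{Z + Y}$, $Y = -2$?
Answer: $\frac{21609}{16} \approx 1350.6$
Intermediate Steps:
$w{\left(Z \right)} = \frac{-4 + Z}{-2 + Z}$ ($w{\left(Z \right)} = \frac{Z - 4}{Z - 2} = \frac{-4 + Z}{-2 + Z}$)
$N = \frac{3}{4}$ ($N = \frac{3}{-5 + \left(-3\right)^{2}} = \frac{3}{-5 + 9} = \frac{3}{4} \approx 0.75$)
$\left(T{\left(-6 \right)} + N\right)^{2} = \left(\left(-6\right)^{2} + \frac{3}{4}\right)^{2} = \left(36 + \frac{3}{4}\right)^{2} = \left(\frac{147}{4}\right)^{2} = \frac{21609}{16}$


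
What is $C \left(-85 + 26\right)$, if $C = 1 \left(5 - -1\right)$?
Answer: $-354$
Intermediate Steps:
$C = 6$ ($C = 1 \left(5 + 1\right) = 1 \cdot 6 = 6$)
$C \left(-85 + 26\right) = 6 \left(-85 + 26\right) = 6 \left(-59\right) = -354$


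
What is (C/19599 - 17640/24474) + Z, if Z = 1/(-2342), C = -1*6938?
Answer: -201307305725/187229599782 ≈ -1.0752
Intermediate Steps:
C = -6938
Z = -1/2342 ≈ -0.00042699
(C/19599 - 17640/24474) + Z = (-6938/19599 - 17640/24474) - 1/2342 = (-6938*1/19599 - 17640*1/24474) - 1/2342 = (-6938/19599 - 2940/4079) - 1/2342 = -85921162/79944321 - 1/2342 = -201307305725/187229599782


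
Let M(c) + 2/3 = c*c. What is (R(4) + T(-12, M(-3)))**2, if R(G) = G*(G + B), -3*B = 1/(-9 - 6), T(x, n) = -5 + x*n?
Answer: 16008001/2025 ≈ 7905.2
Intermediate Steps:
M(c) = -2/3 + c**2 (M(c) = -2/3 + c*c = -2/3 + c**2)
T(x, n) = -5 + n*x
B = 1/45 (B = -1/(3*(-9 - 6)) = -1/3/(-15) = -1/3*(-1/15) = 1/45 ≈ 0.022222)
R(G) = G*(1/45 + G) (R(G) = G*(G + 1/45) = G*(1/45 + G))
(R(4) + T(-12, M(-3)))**2 = (4*(1/45 + 4) + (-5 + (-2/3 + (-3)**2)*(-12)))**2 = (4*(181/45) + (-5 + (-2/3 + 9)*(-12)))**2 = (724/45 + (-5 + (25/3)*(-12)))**2 = (724/45 + (-5 - 100))**2 = (724/45 - 105)**2 = (-4001/45)**2 = 16008001/2025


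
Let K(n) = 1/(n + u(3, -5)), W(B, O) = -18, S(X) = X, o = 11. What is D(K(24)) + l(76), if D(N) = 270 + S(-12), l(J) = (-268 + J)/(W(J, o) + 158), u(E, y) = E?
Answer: 8982/35 ≈ 256.63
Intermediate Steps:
K(n) = 1/(3 + n) (K(n) = 1/(n + 3) = 1/(3 + n))
l(J) = -67/35 + J/140 (l(J) = (-268 + J)/(-18 + 158) = (-268 + J)/140 = (-268 + J)*(1/140) = -67/35 + J/140)
D(N) = 258 (D(N) = 270 - 12 = 258)
D(K(24)) + l(76) = 258 + (-67/35 + (1/140)*76) = 258 + (-67/35 + 19/35) = 258 - 48/35 = 8982/35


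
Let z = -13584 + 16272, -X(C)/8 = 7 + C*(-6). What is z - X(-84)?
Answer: 6776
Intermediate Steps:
X(C) = -56 + 48*C (X(C) = -8*(7 + C*(-6)) = -8*(7 - 6*C) = -56 + 48*C)
z = 2688
z - X(-84) = 2688 - (-56 + 48*(-84)) = 2688 - (-56 - 4032) = 2688 - 1*(-4088) = 2688 + 4088 = 6776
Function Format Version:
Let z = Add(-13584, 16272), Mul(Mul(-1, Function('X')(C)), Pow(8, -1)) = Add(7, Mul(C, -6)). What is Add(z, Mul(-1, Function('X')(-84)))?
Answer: 6776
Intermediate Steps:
Function('X')(C) = Add(-56, Mul(48, C)) (Function('X')(C) = Mul(-8, Add(7, Mul(C, -6))) = Mul(-8, Add(7, Mul(-6, C))) = Add(-56, Mul(48, C)))
z = 2688
Add(z, Mul(-1, Function('X')(-84))) = Add(2688, Mul(-1, Add(-56, Mul(48, -84)))) = Add(2688, Mul(-1, Add(-56, -4032))) = Add(2688, Mul(-1, -4088)) = Add(2688, 4088) = 6776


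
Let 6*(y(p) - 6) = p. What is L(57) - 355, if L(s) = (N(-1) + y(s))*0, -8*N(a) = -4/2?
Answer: -355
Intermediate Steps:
y(p) = 6 + p/6
N(a) = 1/4 (N(a) = -(-1)/(2*2) = -1/8*(-2) = 1/4)
L(s) = 0 (L(s) = (1/4 + (6 + s/6))*0 = (25/4 + s/6)*0 = 0)
L(57) - 355 = 0 - 355 = -355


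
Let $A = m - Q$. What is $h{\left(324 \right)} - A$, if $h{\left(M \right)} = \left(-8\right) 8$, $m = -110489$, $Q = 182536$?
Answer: $292961$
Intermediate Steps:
$A = -293025$ ($A = -110489 - 182536 = -293025$)
$h{\left(M \right)} = -64$
$h{\left(324 \right)} - A = -64 - -293025 = -64 + 293025 = 292961$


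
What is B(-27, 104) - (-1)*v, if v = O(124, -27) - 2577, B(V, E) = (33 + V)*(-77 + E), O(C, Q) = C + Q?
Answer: -2318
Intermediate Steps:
B(V, E) = (-77 + E)*(33 + V)
v = -2480 (v = (124 - 27) - 2577 = 97 - 2577 = -2480)
B(-27, 104) - (-1)*v = (-2541 - 77*(-27) + 33*104 + 104*(-27)) - (-1)*(-2480) = (-2541 + 2079 + 3432 - 2808) - 1*2480 = 162 - 2480 = -2318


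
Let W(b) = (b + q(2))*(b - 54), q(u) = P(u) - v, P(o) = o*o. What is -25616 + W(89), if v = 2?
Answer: -22431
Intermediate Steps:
P(o) = o²
q(u) = -2 + u² (q(u) = u² - 1*2 = u² - 2 = -2 + u²)
W(b) = (-54 + b)*(2 + b) (W(b) = (b + (-2 + 2²))*(b - 54) = (b + (-2 + 4))*(-54 + b) = (b + 2)*(-54 + b) = (2 + b)*(-54 + b) = (-54 + b)*(2 + b))
-25616 + W(89) = -25616 + (-108 + 89² - 52*89) = -25616 + (-108 + 7921 - 4628) = -25616 + 3185 = -22431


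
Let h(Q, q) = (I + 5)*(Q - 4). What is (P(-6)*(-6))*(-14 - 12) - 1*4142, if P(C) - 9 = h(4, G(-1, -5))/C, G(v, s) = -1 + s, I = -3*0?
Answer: -2738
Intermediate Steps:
I = 0
h(Q, q) = -20 + 5*Q (h(Q, q) = (0 + 5)*(Q - 4) = 5*(-4 + Q) = -20 + 5*Q)
P(C) = 9 (P(C) = 9 + (-20 + 5*4)/C = 9 + (-20 + 20)/C = 9 + 0/C = 9 + 0 = 9)
(P(-6)*(-6))*(-14 - 12) - 1*4142 = (9*(-6))*(-14 - 12) - 1*4142 = -54*(-26) - 4142 = 1404 - 4142 = -2738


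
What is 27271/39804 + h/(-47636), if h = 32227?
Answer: 2039731/237012918 ≈ 0.0086060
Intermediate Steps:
27271/39804 + h/(-47636) = 27271/39804 + 32227/(-47636) = 27271*(1/39804) + 32227*(-1/47636) = 27271/39804 - 32227/47636 = 2039731/237012918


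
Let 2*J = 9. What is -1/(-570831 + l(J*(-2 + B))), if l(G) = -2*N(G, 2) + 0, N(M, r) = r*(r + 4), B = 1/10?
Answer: 1/570855 ≈ 1.7518e-6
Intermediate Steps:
J = 9/2 (J = (½)*9 = 9/2 ≈ 4.5000)
B = ⅒ ≈ 0.10000
N(M, r) = r*(4 + r)
l(G) = -24 (l(G) = -4*(4 + 2) + 0 = -4*6 + 0 = -2*12 + 0 = -24 + 0 = -24)
-1/(-570831 + l(J*(-2 + B))) = -1/(-570831 - 24) = -1/(-570855) = -1*(-1/570855) = 1/570855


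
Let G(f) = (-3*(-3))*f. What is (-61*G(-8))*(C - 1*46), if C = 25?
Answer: -92232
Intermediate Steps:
G(f) = 9*f
(-61*G(-8))*(C - 1*46) = (-549*(-8))*(25 - 1*46) = (-61*(-72))*(25 - 46) = 4392*(-21) = -92232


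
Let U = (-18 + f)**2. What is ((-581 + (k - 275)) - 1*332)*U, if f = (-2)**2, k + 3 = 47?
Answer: -224224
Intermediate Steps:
k = 44 (k = -3 + 47 = 44)
f = 4
U = 196 (U = (-18 + 4)**2 = (-14)**2 = 196)
((-581 + (k - 275)) - 1*332)*U = ((-581 + (44 - 275)) - 1*332)*196 = ((-581 - 231) - 332)*196 = (-812 - 332)*196 = -1144*196 = -224224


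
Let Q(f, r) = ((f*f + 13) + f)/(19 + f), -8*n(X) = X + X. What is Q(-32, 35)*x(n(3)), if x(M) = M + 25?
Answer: -97485/52 ≈ -1874.7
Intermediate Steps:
n(X) = -X/4 (n(X) = -(X + X)/8 = -X/4)
x(M) = 25 + M
Q(f, r) = (13 + f + f²)/(19 + f) (Q(f, r) = ((f² + 13) + f)/(19 + f) = ((13 + f²) + f)/(19 + f) = (13 + f + f²)/(19 + f))
Q(-32, 35)*x(n(3)) = ((13 - 32 + (-32)²)/(19 - 32))*(25 - ¼*3) = ((13 - 32 + 1024)/(-13))*(25 - ¾) = -1/13*1005*(97/4) = -1005/13*97/4 = -97485/52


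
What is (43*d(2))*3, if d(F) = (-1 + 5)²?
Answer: 2064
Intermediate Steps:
d(F) = 16 (d(F) = 4² = 16)
(43*d(2))*3 = (43*16)*3 = 688*3 = 2064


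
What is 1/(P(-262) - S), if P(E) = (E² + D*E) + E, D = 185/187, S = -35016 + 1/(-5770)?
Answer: 1078990/111285736307 ≈ 9.6957e-6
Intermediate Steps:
S = -202042321/5770 (S = -35016 - 1/5770 = -202042321/5770 ≈ -35016.)
D = 185/187 (D = 185*(1/187) = 185/187 ≈ 0.98930)
P(E) = E² + 372*E/187 (P(E) = (E² + 185*E/187) + E = E² + 372*E/187)
1/(P(-262) - S) = 1/((1/187)*(-262)*(372 + 187*(-262)) - 1*(-202042321/5770)) = 1/((1/187)*(-262)*(372 - 48994) + 202042321/5770) = 1/((1/187)*(-262)*(-48622) + 202042321/5770) = 1/(12738964/187 + 202042321/5770) = 1/(111285736307/1078990) = 1078990/111285736307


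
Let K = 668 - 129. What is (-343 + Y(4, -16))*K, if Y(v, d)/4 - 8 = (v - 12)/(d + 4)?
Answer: -498575/3 ≈ -1.6619e+5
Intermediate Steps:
K = 539
Y(v, d) = 32 + 4*(-12 + v)/(4 + d) (Y(v, d) = 32 + 4*((v - 12)/(d + 4)) = 32 + 4*((-12 + v)/(4 + d)) = 32 + 4*(-12 + v)/(4 + d))
(-343 + Y(4, -16))*K = (-343 + 4*(20 + 4 + 8*(-16))/(4 - 16))*539 = (-343 + 4*(20 + 4 - 128)/(-12))*539 = (-343 + 4*(-1/12)*(-104))*539 = (-343 + 104/3)*539 = -925/3*539 = -498575/3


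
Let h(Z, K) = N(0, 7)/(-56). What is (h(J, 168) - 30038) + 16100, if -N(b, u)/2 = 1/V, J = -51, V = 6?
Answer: -2341583/168 ≈ -13938.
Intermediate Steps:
N(b, u) = -1/3 (N(b, u) = -2/6 = -2*1/6 = -1/3)
h(Z, K) = 1/168 (h(Z, K) = -1/3/(-56) = -1/3*(-1/56) = 1/168)
(h(J, 168) - 30038) + 16100 = (1/168 - 30038) + 16100 = -5046383/168 + 16100 = -2341583/168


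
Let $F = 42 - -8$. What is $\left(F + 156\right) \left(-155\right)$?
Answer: $-31930$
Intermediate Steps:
$F = 50$ ($F = 42 + 8 = 50$)
$\left(F + 156\right) \left(-155\right) = \left(50 + 156\right) \left(-155\right) = 206 \left(-155\right) = -31930$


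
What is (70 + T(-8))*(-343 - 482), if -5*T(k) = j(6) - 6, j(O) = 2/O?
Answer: -58685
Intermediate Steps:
T(k) = 17/15 (T(k) = -(2/6 - 6)/5 = -(2*(1/6) - 6)/5 = -(1/3 - 6)/5 = -1/5*(-17/3) = 17/15)
(70 + T(-8))*(-343 - 482) = (70 + 17/15)*(-343 - 482) = (1067/15)*(-825) = -58685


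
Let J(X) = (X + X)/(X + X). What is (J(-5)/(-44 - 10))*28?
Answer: -14/27 ≈ -0.51852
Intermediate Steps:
J(X) = 1 (J(X) = (2*X)/((2*X)) = (2*X)*(1/(2*X)) = 1)
(J(-5)/(-44 - 10))*28 = (1/(-44 - 10))*28 = (1/(-54))*28 = -1/54*1*28 = -1/54*28 = -14/27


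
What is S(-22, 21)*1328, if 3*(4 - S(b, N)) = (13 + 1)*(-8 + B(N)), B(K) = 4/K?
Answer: 483392/9 ≈ 53710.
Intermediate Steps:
S(b, N) = 124/3 - 56/(3*N) (S(b, N) = 4 - (13 + 1)*(-8 + 4/N)/3 = 4 - 14*(-8 + 4/N)/3 = 4 - (-112 + 56/N)/3 = 4 + (112/3 - 56/(3*N)) = 124/3 - 56/(3*N))
S(-22, 21)*1328 = ((4/3)*(-14 + 31*21)/21)*1328 = ((4/3)*(1/21)*(-14 + 651))*1328 = ((4/3)*(1/21)*637)*1328 = (364/9)*1328 = 483392/9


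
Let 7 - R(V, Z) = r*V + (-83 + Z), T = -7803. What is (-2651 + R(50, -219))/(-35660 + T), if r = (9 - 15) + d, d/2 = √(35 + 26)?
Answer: 2042/43463 + 100*√61/43463 ≈ 0.064952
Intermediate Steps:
d = 2*√61 (d = 2*√(35 + 26) = 2*√61 ≈ 15.620)
r = -6 + 2*√61 (r = (9 - 15) + 2*√61 = -6 + 2*√61 ≈ 9.6205)
R(V, Z) = 90 - Z - V*(-6 + 2*√61) (R(V, Z) = 7 - ((-6 + 2*√61)*V + (-83 + Z)) = 7 - (V*(-6 + 2*√61) + (-83 + Z)) = 7 - (-83 + Z + V*(-6 + 2*√61)) = 7 + (83 - Z - V*(-6 + 2*√61)) = 90 - Z - V*(-6 + 2*√61))
(-2651 + R(50, -219))/(-35660 + T) = (-2651 + (90 - 1*(-219) + 2*50*(3 - √61)))/(-35660 - 7803) = (-2651 + (90 + 219 + (300 - 100*√61)))/(-43463) = (-2651 + (609 - 100*√61))*(-1/43463) = (-2042 - 100*√61)*(-1/43463) = 2042/43463 + 100*√61/43463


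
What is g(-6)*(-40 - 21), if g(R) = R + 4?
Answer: 122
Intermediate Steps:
g(R) = 4 + R
g(-6)*(-40 - 21) = (4 - 6)*(-40 - 21) = -2*(-61) = 122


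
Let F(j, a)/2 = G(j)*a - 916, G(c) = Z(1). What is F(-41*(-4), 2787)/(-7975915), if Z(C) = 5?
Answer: -26038/7975915 ≈ -0.0032646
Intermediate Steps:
G(c) = 5
F(j, a) = -1832 + 10*a (F(j, a) = 2*(5*a - 916) = 2*(-916 + 5*a) = -1832 + 10*a)
F(-41*(-4), 2787)/(-7975915) = (-1832 + 10*2787)/(-7975915) = (-1832 + 27870)*(-1/7975915) = 26038*(-1/7975915) = -26038/7975915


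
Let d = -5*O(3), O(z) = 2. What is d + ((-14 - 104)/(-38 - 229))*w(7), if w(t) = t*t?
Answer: 3112/267 ≈ 11.655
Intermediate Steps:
w(t) = t**2
d = -10 (d = -5*2 = -10)
d + ((-14 - 104)/(-38 - 229))*w(7) = -10 + ((-14 - 104)/(-38 - 229))*7**2 = -10 - 118/(-267)*49 = -10 - 118*(-1/267)*49 = -10 + (118/267)*49 = -10 + 5782/267 = 3112/267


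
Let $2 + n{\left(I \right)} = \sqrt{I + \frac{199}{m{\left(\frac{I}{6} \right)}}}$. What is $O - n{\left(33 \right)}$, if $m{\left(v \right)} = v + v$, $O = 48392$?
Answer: $48394 - \frac{\sqrt{6182}}{11} \approx 48387.0$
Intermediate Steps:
$m{\left(v \right)} = 2 v$
$n{\left(I \right)} = -2 + \sqrt{I + \frac{597}{I}}$ ($n{\left(I \right)} = -2 + \sqrt{I + \frac{199}{2 \frac{I}{6}}} = -2 + \sqrt{I + \frac{199}{\frac{1}{3} I}} = -2 + \sqrt{I + 199 \frac{3}{I}} = -2 + \sqrt{I + \frac{597}{I}}$)
$O - n{\left(33 \right)} = 48392 - \left(-2 + \sqrt{33 + \frac{597}{33}}\right) = 48392 - \left(-2 + \sqrt{33 + 597 \cdot \frac{1}{33}}\right) = 48392 - \left(-2 + \sqrt{33 + \frac{199}{11}}\right) = 48392 - \left(-2 + \sqrt{\frac{562}{11}}\right) = 48392 - \left(-2 + \frac{\sqrt{6182}}{11}\right) = 48392 + \left(2 - \frac{\sqrt{6182}}{11}\right) = 48394 - \frac{\sqrt{6182}}{11}$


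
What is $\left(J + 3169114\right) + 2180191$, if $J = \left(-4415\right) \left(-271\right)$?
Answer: $6545770$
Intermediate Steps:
$J = 1196465$
$\left(J + 3169114\right) + 2180191 = \left(1196465 + 3169114\right) + 2180191 = 4365579 + 2180191 = 6545770$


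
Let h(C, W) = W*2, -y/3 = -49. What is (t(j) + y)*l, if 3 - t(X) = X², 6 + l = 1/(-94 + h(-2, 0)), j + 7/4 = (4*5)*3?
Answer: 29317285/1504 ≈ 19493.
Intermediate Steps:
j = 233/4 (j = -7/4 + (4*5)*3 = -7/4 + 20*3 = -7/4 + 60 = 233/4 ≈ 58.250)
y = 147 (y = -3*(-49) = 147)
h(C, W) = 2*W
l = -565/94 (l = -6 + 1/(-94 + 2*0) = -6 + 1/(-94 + 0) = -6 + 1/(-94) = -6 - 1/94 = -565/94 ≈ -6.0106)
t(X) = 3 - X²
(t(j) + y)*l = ((3 - (233/4)²) + 147)*(-565/94) = ((3 - 1*54289/16) + 147)*(-565/94) = ((3 - 54289/16) + 147)*(-565/94) = (-54241/16 + 147)*(-565/94) = -51889/16*(-565/94) = 29317285/1504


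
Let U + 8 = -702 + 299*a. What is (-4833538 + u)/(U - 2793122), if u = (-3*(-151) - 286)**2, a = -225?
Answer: 4805649/2861107 ≈ 1.6796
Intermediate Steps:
u = 27889 (u = (453 - 286)**2 = 167**2 = 27889)
U = -67985 (U = -8 + (-702 + 299*(-225)) = -8 + (-702 - 67275) = -8 - 67977 = -67985)
(-4833538 + u)/(U - 2793122) = (-4833538 + 27889)/(-67985 - 2793122) = -4805649/(-2861107) = -4805649*(-1/2861107) = 4805649/2861107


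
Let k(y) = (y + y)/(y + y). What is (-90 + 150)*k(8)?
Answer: 60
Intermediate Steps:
k(y) = 1 (k(y) = (2*y)/((2*y)) = (2*y)*(1/(2*y)) = 1)
(-90 + 150)*k(8) = (-90 + 150)*1 = 60*1 = 60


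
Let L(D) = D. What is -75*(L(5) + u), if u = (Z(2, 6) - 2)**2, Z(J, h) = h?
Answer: -1575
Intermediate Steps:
u = 16 (u = (6 - 2)**2 = 4**2 = 16)
-75*(L(5) + u) = -75*(5 + 16) = -75*21 = -1575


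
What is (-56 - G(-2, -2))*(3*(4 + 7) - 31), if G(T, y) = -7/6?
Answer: -329/3 ≈ -109.67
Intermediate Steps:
G(T, y) = -7/6 (G(T, y) = -7*⅙ = -7/6)
(-56 - G(-2, -2))*(3*(4 + 7) - 31) = (-56 - 1*(-7/6))*(3*(4 + 7) - 31) = (-56 + 7/6)*(3*11 - 31) = -329*(33 - 31)/6 = -329/6*2 = -329/3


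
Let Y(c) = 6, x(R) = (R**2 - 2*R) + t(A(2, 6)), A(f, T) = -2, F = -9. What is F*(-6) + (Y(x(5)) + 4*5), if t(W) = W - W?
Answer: 80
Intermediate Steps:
t(W) = 0
x(R) = R**2 - 2*R (x(R) = (R**2 - 2*R) + 0 = R**2 - 2*R)
F*(-6) + (Y(x(5)) + 4*5) = -9*(-6) + (6 + 4*5) = 54 + (6 + 20) = 54 + 26 = 80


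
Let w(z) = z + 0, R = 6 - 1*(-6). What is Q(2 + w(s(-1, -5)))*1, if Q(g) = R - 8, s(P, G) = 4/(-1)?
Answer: 4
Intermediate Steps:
s(P, G) = -4 (s(P, G) = 4*(-1) = -4)
R = 12 (R = 6 + 6 = 12)
w(z) = z
Q(g) = 4 (Q(g) = 12 - 8 = 4)
Q(2 + w(s(-1, -5)))*1 = 4*1 = 4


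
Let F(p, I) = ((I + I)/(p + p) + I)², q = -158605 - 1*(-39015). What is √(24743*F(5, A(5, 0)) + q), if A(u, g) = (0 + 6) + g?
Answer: √29077178/5 ≈ 1078.5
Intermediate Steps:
A(u, g) = 6 + g
q = -119590 (q = -158605 + 39015 = -119590)
F(p, I) = (I + I/p)² (F(p, I) = ((2*I)/((2*p)) + I)² = ((2*I)*(1/(2*p)) + I)² = (I/p + I)² = (I + I/p)²)
√(24743*F(5, A(5, 0)) + q) = √(24743*((6 + 0)²*(1 + 5)²/5²) - 119590) = √(24743*(6²*(1/25)*6²) - 119590) = √(24743*(36*(1/25)*36) - 119590) = √(24743*(1296/25) - 119590) = √(32066928/25 - 119590) = √(29077178/25) = √29077178/5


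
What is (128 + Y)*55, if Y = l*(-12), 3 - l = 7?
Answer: 9680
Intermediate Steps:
l = -4 (l = 3 - 1*7 = 3 - 7 = -4)
Y = 48 (Y = -4*(-12) = 48)
(128 + Y)*55 = (128 + 48)*55 = 176*55 = 9680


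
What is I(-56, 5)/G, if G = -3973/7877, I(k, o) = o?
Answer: -39385/3973 ≈ -9.9132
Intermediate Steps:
G = -3973/7877 (G = -3973*1/7877 = -3973/7877 ≈ -0.50438)
I(-56, 5)/G = 5/(-3973/7877) = 5*(-7877/3973) = -39385/3973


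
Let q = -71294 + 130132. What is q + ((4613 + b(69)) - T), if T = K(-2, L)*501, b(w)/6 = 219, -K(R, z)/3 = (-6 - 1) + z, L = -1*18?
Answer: 27190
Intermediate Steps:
L = -18
K(R, z) = 21 - 3*z (K(R, z) = -3*((-6 - 1) + z) = -3*(-7 + z) = 21 - 3*z)
b(w) = 1314 (b(w) = 6*219 = 1314)
q = 58838
T = 37575 (T = (21 - 3*(-18))*501 = (21 + 54)*501 = 75*501 = 37575)
q + ((4613 + b(69)) - T) = 58838 + ((4613 + 1314) - 1*37575) = 58838 + (5927 - 37575) = 58838 - 31648 = 27190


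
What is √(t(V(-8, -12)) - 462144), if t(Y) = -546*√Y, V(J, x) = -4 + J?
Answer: 2*√(-115536 - 273*I*√3) ≈ 1.3911 - 679.81*I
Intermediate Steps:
√(t(V(-8, -12)) - 462144) = √(-546*√(-4 - 8) - 462144) = √(-1092*I*√3 - 462144) = √(-462144 - 1092*I*√3)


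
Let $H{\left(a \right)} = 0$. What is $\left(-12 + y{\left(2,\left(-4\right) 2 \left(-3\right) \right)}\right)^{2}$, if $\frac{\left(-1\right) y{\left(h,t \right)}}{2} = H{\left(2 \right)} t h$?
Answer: $144$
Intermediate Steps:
$y{\left(h,t \right)} = 0$ ($y{\left(h,t \right)} = - 2 \cdot 0 t h = - 2 \cdot 0 h = \left(-2\right) 0 = 0$)
$\left(-12 + y{\left(2,\left(-4\right) 2 \left(-3\right) \right)}\right)^{2} = \left(-12 + 0\right)^{2} = \left(-12\right)^{2} = 144$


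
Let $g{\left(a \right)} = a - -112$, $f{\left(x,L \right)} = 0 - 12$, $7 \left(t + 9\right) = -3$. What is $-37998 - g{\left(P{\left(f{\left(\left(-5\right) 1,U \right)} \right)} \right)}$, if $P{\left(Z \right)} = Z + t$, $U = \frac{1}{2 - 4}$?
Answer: $- \frac{266620}{7} \approx -38089.0$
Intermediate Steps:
$t = - \frac{66}{7}$ ($t = -9 + \frac{1}{7} \left(-3\right) = -9 - \frac{3}{7} = - \frac{66}{7} \approx -9.4286$)
$U = - \frac{1}{2}$ ($U = \frac{1}{-2} = - \frac{1}{2} \approx -0.5$)
$f{\left(x,L \right)} = -12$ ($f{\left(x,L \right)} = 0 - 12 = -12$)
$P{\left(Z \right)} = - \frac{66}{7} + Z$ ($P{\left(Z \right)} = Z - \frac{66}{7} = - \frac{66}{7} + Z$)
$g{\left(a \right)} = 112 + a$ ($g{\left(a \right)} = a + 112 = 112 + a$)
$-37998 - g{\left(P{\left(f{\left(\left(-5\right) 1,U \right)} \right)} \right)} = -37998 - \left(112 - \frac{150}{7}\right) = -37998 - \frac{634}{7} = - \frac{266620}{7}$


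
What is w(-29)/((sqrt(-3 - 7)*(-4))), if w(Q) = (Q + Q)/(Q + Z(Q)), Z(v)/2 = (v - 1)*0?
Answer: I*sqrt(10)/20 ≈ 0.15811*I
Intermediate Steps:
Z(v) = 0 (Z(v) = 2*((v - 1)*0) = 2*((-1 + v)*0) = 2*0 = 0)
w(Q) = 2 (w(Q) = (Q + Q)/(Q + 0) = (2*Q)/Q = 2)
w(-29)/((sqrt(-3 - 7)*(-4))) = 2/((sqrt(-3 - 7)*(-4))) = 2/((sqrt(-10)*(-4))) = 2/(((I*sqrt(10))*(-4))) = 2/((-4*I*sqrt(10))) = 2*(I*sqrt(10)/40) = I*sqrt(10)/20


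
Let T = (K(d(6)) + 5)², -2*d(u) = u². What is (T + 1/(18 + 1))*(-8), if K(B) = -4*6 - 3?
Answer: -73576/19 ≈ -3872.4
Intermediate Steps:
d(u) = -u²/2
K(B) = -27 (K(B) = -24 - 3 = -27)
T = 484 (T = (-27 + 5)² = (-22)² = 484)
(T + 1/(18 + 1))*(-8) = (484 + 1/(18 + 1))*(-8) = (484 + 1/19)*(-8) = (9197/19)*(-8) = -73576/19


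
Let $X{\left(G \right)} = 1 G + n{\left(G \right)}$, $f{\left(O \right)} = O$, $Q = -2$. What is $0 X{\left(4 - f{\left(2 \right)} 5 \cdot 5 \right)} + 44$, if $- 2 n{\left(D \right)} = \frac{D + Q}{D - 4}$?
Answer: $44$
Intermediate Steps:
$n{\left(D \right)} = - \frac{-2 + D}{2 \left(-4 + D\right)}$ ($n{\left(D \right)} = - \frac{\left(D - 2\right) \frac{1}{D - 4}}{2} = - \frac{\left(-2 + D\right) \frac{1}{-4 + D}}{2} = - \frac{\frac{1}{-4 + D} \left(-2 + D\right)}{2} = - \frac{-2 + D}{2 \left(-4 + D\right)}$)
$X{\left(G \right)} = G + \frac{2 - G}{2 \left(-4 + G\right)}$ ($X{\left(G \right)} = 1 G + \frac{2 - G}{2 \left(-4 + G\right)} = G + \frac{2 - G}{2 \left(-4 + G\right)}$)
$0 X{\left(4 - f{\left(2 \right)} 5 \cdot 5 \right)} + 44 = 0 \frac{1 - \frac{4 - 2 \cdot 5 \cdot 5}{2} + \left(4 - 2 \cdot 5 \cdot 5\right) \left(-4 + \left(4 - 2 \cdot 5 \cdot 5\right)\right)}{-4 + \left(4 - 2 \cdot 5 \cdot 5\right)} + 44 = 0 \frac{1 - \frac{4 - 10 \cdot 5}{2} + \left(4 - 10 \cdot 5\right) \left(-4 + \left(4 - 10 \cdot 5\right)\right)}{-4 + \left(4 - 10 \cdot 5\right)} + 44 = 0 \frac{1 - \frac{4 - 50}{2} + \left(4 - 50\right) \left(-4 + \left(4 - 50\right)\right)}{-4 + \left(4 - 50\right)} + 44 = 0 \frac{1 - -23 - 46 \left(-4 - 46\right)}{-4 - 46} + 44 = 0 \frac{1 + 23 - -2300}{-50} + 44 = 0 \left(- \frac{1 + 23 + 2300}{50}\right) + 44 = 0 \left(\left(- \frac{1}{50}\right) 2324\right) + 44 = 0 \left(- \frac{1162}{25}\right) + 44 = 0 + 44 = 44$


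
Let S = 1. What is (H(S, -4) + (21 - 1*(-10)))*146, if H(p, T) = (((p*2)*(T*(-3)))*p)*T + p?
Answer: -9344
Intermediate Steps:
H(p, T) = p - 6*T²*p² (H(p, T) = (((2*p)*(-3*T))*p)*T + p = ((-6*T*p)*p)*T + p = (-6*T*p²)*T + p = -6*T²*p² + p = p - 6*T²*p²)
(H(S, -4) + (21 - 1*(-10)))*146 = (1*(1 - 6*1*(-4)²) + (21 - 1*(-10)))*146 = (1*(1 - 6*1*16) + (21 + 10))*146 = (1*(1 - 96) + 31)*146 = (1*(-95) + 31)*146 = (-95 + 31)*146 = -64*146 = -9344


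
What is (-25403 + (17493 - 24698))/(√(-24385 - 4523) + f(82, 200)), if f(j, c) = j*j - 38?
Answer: -13626068/2795719 + 12228*I*√803/2795719 ≈ -4.8739 + 0.12394*I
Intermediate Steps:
f(j, c) = -38 + j² (f(j, c) = j² - 38 = -38 + j²)
(-25403 + (17493 - 24698))/(√(-24385 - 4523) + f(82, 200)) = (-25403 + (17493 - 24698))/(√(-24385 - 4523) + (-38 + 82²)) = (-25403 - 7205)/(√(-28908) + (-38 + 6724)) = -32608/(6*I*√803 + 6686) = -32608/(6686 + 6*I*√803)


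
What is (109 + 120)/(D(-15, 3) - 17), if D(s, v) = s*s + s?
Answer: 229/193 ≈ 1.1865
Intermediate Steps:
D(s, v) = s + s² (D(s, v) = s² + s = s + s²)
(109 + 120)/(D(-15, 3) - 17) = (109 + 120)/(-15*(1 - 15) - 17) = 229/(-15*(-14) - 17) = 229/(210 - 17) = 229/193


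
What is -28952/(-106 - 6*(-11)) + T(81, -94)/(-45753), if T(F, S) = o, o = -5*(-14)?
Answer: 165579757/228765 ≈ 723.80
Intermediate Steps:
o = 70
T(F, S) = 70
-28952/(-106 - 6*(-11)) + T(81, -94)/(-45753) = -28952/(-106 - 6*(-11)) + 70/(-45753) = -28952/(-106 + 66) + 70*(-1/45753) = -28952/(-40) - 70/45753 = -28952*(-1/40) - 70/45753 = 3619/5 - 70/45753 = 165579757/228765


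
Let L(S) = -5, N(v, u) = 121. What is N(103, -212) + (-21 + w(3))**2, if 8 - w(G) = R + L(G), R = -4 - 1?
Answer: 130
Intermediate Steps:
R = -5
w(G) = 18 (w(G) = 8 - (-5 - 5) = 8 - 1*(-10) = 8 + 10 = 18)
N(103, -212) + (-21 + w(3))**2 = 121 + (-21 + 18)**2 = 121 + (-3)**2 = 121 + 9 = 130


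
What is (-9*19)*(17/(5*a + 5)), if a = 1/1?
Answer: -2907/10 ≈ -290.70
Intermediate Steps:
a = 1
(-9*19)*(17/(5*a + 5)) = (-9*19)*(17/(5*1 + 5)) = -2907/(5 + 5) = -2907/10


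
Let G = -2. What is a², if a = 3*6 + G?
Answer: 256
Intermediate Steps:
a = 16 (a = 3*6 - 2 = 18 - 2 = 16)
a² = 16² = 256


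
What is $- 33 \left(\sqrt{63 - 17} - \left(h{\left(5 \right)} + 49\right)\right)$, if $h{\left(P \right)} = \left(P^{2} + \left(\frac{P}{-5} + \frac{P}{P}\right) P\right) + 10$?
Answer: $2772 - 33 \sqrt{46} \approx 2548.2$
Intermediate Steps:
$h{\left(P \right)} = 10 + P^{2} + P \left(1 - \frac{P}{5}\right)$ ($h{\left(P \right)} = \left(P^{2} + \left(P \left(- \frac{1}{5}\right) + 1\right) P\right) + 10 = \left(P^{2} + \left(- \frac{P}{5} + 1\right) P\right) + 10 = \left(P^{2} + \left(1 - \frac{P}{5}\right) P\right) + 10 = \left(P^{2} + P \left(1 - \frac{P}{5}\right)\right) + 10 = 10 + P^{2} + P \left(1 - \frac{P}{5}\right)$)
$- 33 \left(\sqrt{63 - 17} - \left(h{\left(5 \right)} + 49\right)\right) = - 33 \left(\sqrt{63 - 17} - \left(\left(10 + 5 + \frac{4 \cdot 5^{2}}{5}\right) + 49\right)\right) = - 33 \left(\sqrt{46} - \left(\left(10 + 5 + \frac{4}{5} \cdot 25\right) + 49\right)\right) = - 33 \left(\sqrt{46} - \left(\left(10 + 5 + 20\right) + 49\right)\right) = - 33 \left(\sqrt{46} - \left(35 + 49\right)\right) = - 33 \left(\sqrt{46} - 84\right) = - 33 \left(-84 + \sqrt{46}\right) = 2772 - 33 \sqrt{46}$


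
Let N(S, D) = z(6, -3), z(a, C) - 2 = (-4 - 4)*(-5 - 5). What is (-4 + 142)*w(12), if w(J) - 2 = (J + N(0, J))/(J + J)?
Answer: 1633/2 ≈ 816.50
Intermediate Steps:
z(a, C) = 82 (z(a, C) = 2 + (-4 - 4)*(-5 - 5) = 2 - 8*(-10) = 2 + 80 = 82)
N(S, D) = 82
w(J) = 2 + (82 + J)/(2*J) (w(J) = 2 + (J + 82)/(J + J) = 2 + (82 + J)/((2*J)) = 2 + (82 + J)*(1/(2*J)) = 2 + (82 + J)/(2*J))
(-4 + 142)*w(12) = (-4 + 142)*(5/2 + 41/12) = 138*(5/2 + 41*(1/12)) = 138*(5/2 + 41/12) = 138*(71/12) = 1633/2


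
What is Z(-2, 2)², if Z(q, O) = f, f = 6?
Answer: 36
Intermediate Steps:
Z(q, O) = 6
Z(-2, 2)² = 6² = 36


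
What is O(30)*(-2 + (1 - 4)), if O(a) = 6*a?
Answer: -900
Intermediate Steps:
O(30)*(-2 + (1 - 4)) = (6*30)*(-2 + (1 - 4)) = 180*(-2 - 3) = 180*(-5) = -900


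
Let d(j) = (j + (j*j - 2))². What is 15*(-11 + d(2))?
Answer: 75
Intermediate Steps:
d(j) = (-2 + j + j²)² (d(j) = (j + (j² - 2))² = (j + (-2 + j²))² = (-2 + j + j²)²)
15*(-11 + d(2)) = 15*(-11 + (-2 + 2 + 2²)²) = 15*(-11 + (-2 + 2 + 4)²) = 15*(-11 + 4²) = 15*(-11 + 16) = 15*5 = 75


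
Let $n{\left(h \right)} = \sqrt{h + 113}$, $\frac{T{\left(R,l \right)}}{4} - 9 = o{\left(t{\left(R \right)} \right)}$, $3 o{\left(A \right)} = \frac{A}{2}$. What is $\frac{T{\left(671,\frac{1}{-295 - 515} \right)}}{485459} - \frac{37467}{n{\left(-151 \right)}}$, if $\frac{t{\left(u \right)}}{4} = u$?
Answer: $\frac{5476}{1456377} + \frac{37467 i \sqrt{38}}{38} \approx 0.00376 + 6078.0 i$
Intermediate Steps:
$t{\left(u \right)} = 4 u$
$o{\left(A \right)} = \frac{A}{6}$ ($o{\left(A \right)} = \frac{A \frac{1}{2}}{3} = \frac{\frac{1}{2} A}{3} = \frac{A}{6}$)
$T{\left(R,l \right)} = 36 + \frac{8 R}{3}$ ($T{\left(R,l \right)} = 36 + 4 \frac{4 R}{6} = 36 + 4 \frac{2 R}{3} = 36 + \frac{8 R}{3}$)
$n{\left(h \right)} = \sqrt{113 + h}$
$\frac{T{\left(671,\frac{1}{-295 - 515} \right)}}{485459} - \frac{37467}{n{\left(-151 \right)}} = \frac{36 + \frac{8}{3} \cdot 671}{485459} - \frac{37467}{\sqrt{113 - 151}} = \left(36 + \frac{5368}{3}\right) \frac{1}{485459} - \frac{37467}{\sqrt{-38}} = \frac{5476}{3} \cdot \frac{1}{485459} - \frac{37467}{i \sqrt{38}} = \frac{5476}{1456377} - 37467 \left(- \frac{i \sqrt{38}}{38}\right) = \frac{5476}{1456377} + \frac{37467 i \sqrt{38}}{38}$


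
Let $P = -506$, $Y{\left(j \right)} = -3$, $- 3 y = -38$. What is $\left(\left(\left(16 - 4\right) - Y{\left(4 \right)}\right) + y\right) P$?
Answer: $- \frac{41998}{3} \approx -13999.0$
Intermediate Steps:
$y = \frac{38}{3}$ ($y = \left(- \frac{1}{3}\right) \left(-38\right) = \frac{38}{3} \approx 12.667$)
$\left(\left(\left(16 - 4\right) - Y{\left(4 \right)}\right) + y\right) P = \left(\left(\left(16 - 4\right) - -3\right) + \frac{38}{3}\right) \left(-506\right) = \left(\left(12 + 3\right) + \frac{38}{3}\right) \left(-506\right) = \left(15 + \frac{38}{3}\right) \left(-506\right) = \frac{83}{3} \left(-506\right) = - \frac{41998}{3}$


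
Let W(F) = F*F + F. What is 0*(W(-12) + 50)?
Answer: 0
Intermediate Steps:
W(F) = F + F² (W(F) = F² + F = F + F²)
0*(W(-12) + 50) = 0*(-12*(1 - 12) + 50) = 0*(-12*(-11) + 50) = 0*(132 + 50) = 0*182 = 0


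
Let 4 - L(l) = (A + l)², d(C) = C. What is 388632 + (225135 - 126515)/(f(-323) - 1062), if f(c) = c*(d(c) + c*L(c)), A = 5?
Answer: 4099929718319996/10549645213 ≈ 3.8863e+5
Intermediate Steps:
L(l) = 4 - (5 + l)²
f(c) = c*(c + c*(4 - (5 + c)²))
388632 + (225135 - 126515)/(f(-323) - 1062) = 388632 + (225135 - 126515)/((-323)²*(5 - (5 - 323)²) - 1062) = 388632 + 98620/(104329*(5 - 1*(-318)²) - 1062) = 388632 + 98620/(104329*(5 - 1*101124) - 1062) = 388632 + 98620/(104329*(5 - 101124) - 1062) = 388632 + 98620/(104329*(-101119) - 1062) = 388632 + 98620/(-10549644151 - 1062) = 388632 + 98620/(-10549645213) = 388632 + 98620*(-1/10549645213) = 388632 - 98620/10549645213 = 4099929718319996/10549645213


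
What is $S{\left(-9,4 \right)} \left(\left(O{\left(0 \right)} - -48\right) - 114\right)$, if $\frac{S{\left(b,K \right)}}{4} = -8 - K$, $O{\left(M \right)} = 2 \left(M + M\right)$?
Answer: $3168$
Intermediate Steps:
$O{\left(M \right)} = 4 M$ ($O{\left(M \right)} = 2 \cdot 2 M = 4 M$)
$S{\left(b,K \right)} = -32 - 4 K$ ($S{\left(b,K \right)} = 4 \left(-8 - K\right) = -32 - 4 K$)
$S{\left(-9,4 \right)} \left(\left(O{\left(0 \right)} - -48\right) - 114\right) = \left(-32 - 16\right) \left(\left(4 \cdot 0 - -48\right) - 114\right) = \left(-32 - 16\right) \left(\left(0 + 48\right) - 114\right) = - 48 \left(48 - 114\right) = \left(-48\right) \left(-66\right) = 3168$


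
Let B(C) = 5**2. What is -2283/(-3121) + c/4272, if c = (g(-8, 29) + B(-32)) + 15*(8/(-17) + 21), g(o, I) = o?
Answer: 45760249/56664876 ≈ 0.80756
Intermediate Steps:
B(C) = 25
c = 5524/17 (c = (-8 + 25) + 15*(8/(-17) + 21) = 17 + 15*(8*(-1/17) + 21) = 17 + 15*(-8/17 + 21) = 17 + 15*(349/17) = 17 + 5235/17 = 5524/17 ≈ 324.94)
-2283/(-3121) + c/4272 = -2283/(-3121) + (5524/17)/4272 = -2283*(-1/3121) + (5524/17)*(1/4272) = 2283/3121 + 1381/18156 = 45760249/56664876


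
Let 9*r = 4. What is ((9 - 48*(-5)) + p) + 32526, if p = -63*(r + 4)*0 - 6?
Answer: 32769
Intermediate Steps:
r = 4/9 (r = (⅑)*4 = 4/9 ≈ 0.44444)
p = -6 (p = -63*(4/9 + 4)*0 - 6 = -280*0 - 6 = -63*0 - 6 = 0 - 6 = -6)
((9 - 48*(-5)) + p) + 32526 = ((9 - 48*(-5)) - 6) + 32526 = ((9 + 240) - 6) + 32526 = (249 - 6) + 32526 = 243 + 32526 = 32769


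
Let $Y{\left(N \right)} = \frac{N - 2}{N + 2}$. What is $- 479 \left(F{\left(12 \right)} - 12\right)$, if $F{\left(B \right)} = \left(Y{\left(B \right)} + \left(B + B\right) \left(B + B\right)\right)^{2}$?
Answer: $- \frac{7806158099}{49} \approx -1.5931 \cdot 10^{8}$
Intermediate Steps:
$Y{\left(N \right)} = \frac{-2 + N}{2 + N}$
$F{\left(B \right)} = \left(4 B^{2} + \frac{-2 + B}{2 + B}\right)^{2}$ ($F{\left(B \right)} = \left(\frac{-2 + B}{2 + B} + \left(B + B\right) \left(B + B\right)\right)^{2} = \left(\frac{-2 + B}{2 + B} + 2 B 2 B\right)^{2} = \left(\frac{-2 + B}{2 + B} + 4 B^{2}\right)^{2} = \left(4 B^{2} + \frac{-2 + B}{2 + B}\right)^{2}$)
$- 479 \left(F{\left(12 \right)} - 12\right) = - 479 \left(\frac{\left(-2 + 12 + 4 \cdot 12^{2} \left(2 + 12\right)\right)^{2}}{\left(2 + 12\right)^{2}} - 12\right) = - 479 \left(\frac{\left(-2 + 12 + 4 \cdot 144 \cdot 14\right)^{2}}{196} - 12\right) = - 479 \left(\frac{\left(-2 + 12 + 8064\right)^{2}}{196} - 12\right) = - 479 \left(\frac{8074^{2}}{196} - 12\right) = - 479 \left(\frac{1}{196} \cdot 65189476 - 12\right) = - 479 \left(\frac{16297369}{49} - 12\right) = \left(-479\right) \frac{16296781}{49} = - \frac{7806158099}{49}$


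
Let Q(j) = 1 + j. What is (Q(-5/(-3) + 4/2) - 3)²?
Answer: 25/9 ≈ 2.7778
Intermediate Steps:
(Q(-5/(-3) + 4/2) - 3)² = ((1 + (-5/(-3) + 4/2)) - 3)² = ((1 + (-5*(-⅓) + 4*(½))) - 3)² = ((1 + (5/3 + 2)) - 3)² = ((1 + 11/3) - 3)² = (14/3 - 3)² = (5/3)² = 25/9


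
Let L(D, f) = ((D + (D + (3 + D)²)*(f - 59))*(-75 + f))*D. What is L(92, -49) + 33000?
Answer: 11231710952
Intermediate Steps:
L(D, f) = D*(-75 + f)*(D + (-59 + f)*(D + (3 + D)²)) (L(D, f) = ((D + (D + (3 + D)²)*(-59 + f))*(-75 + f))*D = ((D + (-59 + f)*(D + (3 + D)²))*(-75 + f))*D = ((-75 + f)*(D + (-59 + f)*(D + (3 + D)²)))*D = D*(-75 + f)*(D + (-59 + f)*(D + (3 + D)²)))
L(92, -49) + 33000 = 92*(4350*92 + 4425*(3 + 92)² + 92*(-49)² + (-49)²*(3 + 92)² - 134*(-49)*(3 + 92)² - 133*92*(-49)) + 33000 = 92*(400200 + 4425*95² + 92*2401 + 2401*95² - 134*(-49)*95² + 599564) + 33000 = 92*(400200 + 4425*9025 + 220892 + 2401*9025 - 134*(-49)*9025 + 599564) + 33000 = 92*(400200 + 39935625 + 220892 + 21669025 + 59258150 + 599564) + 33000 = 92*122083456 + 33000 = 11231677952 + 33000 = 11231710952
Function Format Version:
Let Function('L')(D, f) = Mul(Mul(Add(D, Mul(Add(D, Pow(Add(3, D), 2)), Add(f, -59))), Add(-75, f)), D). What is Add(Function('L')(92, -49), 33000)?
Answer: 11231710952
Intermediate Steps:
Function('L')(D, f) = Mul(D, Add(-75, f), Add(D, Mul(Add(-59, f), Add(D, Pow(Add(3, D), 2))))) (Function('L')(D, f) = Mul(Mul(Add(D, Mul(Add(D, Pow(Add(3, D), 2)), Add(-59, f))), Add(-75, f)), D) = Mul(Mul(Add(D, Mul(Add(-59, f), Add(D, Pow(Add(3, D), 2)))), Add(-75, f)), D) = Mul(Mul(Add(-75, f), Add(D, Mul(Add(-59, f), Add(D, Pow(Add(3, D), 2))))), D) = Mul(D, Add(-75, f), Add(D, Mul(Add(-59, f), Add(D, Pow(Add(3, D), 2))))))
Add(Function('L')(92, -49), 33000) = Add(Mul(92, Add(Mul(4350, 92), Mul(4425, Pow(Add(3, 92), 2)), Mul(92, Pow(-49, 2)), Mul(Pow(-49, 2), Pow(Add(3, 92), 2)), Mul(-134, -49, Pow(Add(3, 92), 2)), Mul(-133, 92, -49))), 33000) = Add(Mul(92, Add(400200, Mul(4425, Pow(95, 2)), Mul(92, 2401), Mul(2401, Pow(95, 2)), Mul(-134, -49, Pow(95, 2)), 599564)), 33000) = Add(Mul(92, Add(400200, Mul(4425, 9025), 220892, Mul(2401, 9025), Mul(-134, -49, 9025), 599564)), 33000) = Add(Mul(92, Add(400200, 39935625, 220892, 21669025, 59258150, 599564)), 33000) = Add(Mul(92, 122083456), 33000) = Add(11231677952, 33000) = 11231710952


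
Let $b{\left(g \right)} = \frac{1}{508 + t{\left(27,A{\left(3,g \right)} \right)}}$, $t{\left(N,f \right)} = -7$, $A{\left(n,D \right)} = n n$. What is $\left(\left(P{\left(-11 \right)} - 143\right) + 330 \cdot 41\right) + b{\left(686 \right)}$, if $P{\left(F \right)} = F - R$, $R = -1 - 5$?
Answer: $\frac{6704383}{501} \approx 13382.0$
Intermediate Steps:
$R = -6$ ($R = -1 - 5 = -6$)
$A{\left(n,D \right)} = n^{2}$
$P{\left(F \right)} = 6 + F$ ($P{\left(F \right)} = F - -6 = F + 6 = 6 + F$)
$b{\left(g \right)} = \frac{1}{501}$ ($b{\left(g \right)} = \frac{1}{508 - 7} = \frac{1}{501}$)
$\left(\left(P{\left(-11 \right)} - 143\right) + 330 \cdot 41\right) + b{\left(686 \right)} = \left(\left(\left(6 - 11\right) - 143\right) + 330 \cdot 41\right) + \frac{1}{501} = \left(\left(-5 - 143\right) + 13530\right) + \frac{1}{501} = \left(-148 + 13530\right) + \frac{1}{501} = 13382 + \frac{1}{501} = \frac{6704383}{501}$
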